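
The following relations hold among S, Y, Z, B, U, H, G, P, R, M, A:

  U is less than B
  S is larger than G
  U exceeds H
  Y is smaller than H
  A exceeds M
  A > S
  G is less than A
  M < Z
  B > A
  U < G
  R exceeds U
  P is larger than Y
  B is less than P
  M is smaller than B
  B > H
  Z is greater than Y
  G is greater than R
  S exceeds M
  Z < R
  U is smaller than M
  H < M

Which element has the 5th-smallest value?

Z

The consecutive relations fix a unique order: Y < H < U < M < Z < R < G < S < A < B < P.
Counting 5 from the smallest end gives Z.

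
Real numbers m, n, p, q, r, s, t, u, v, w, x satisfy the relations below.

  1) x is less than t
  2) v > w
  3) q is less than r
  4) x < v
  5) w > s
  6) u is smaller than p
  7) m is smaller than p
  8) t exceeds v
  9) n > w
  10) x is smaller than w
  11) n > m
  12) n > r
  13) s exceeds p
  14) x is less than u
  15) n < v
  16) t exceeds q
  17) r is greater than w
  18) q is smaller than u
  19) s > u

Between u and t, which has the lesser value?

The relevant relations are u < p; p < s; s < w; w < r; r < n; n < v; v < t.
Chaining these gives u < p < s < w < r < n < v < t.
So u < t; u is the smaller of the two.

u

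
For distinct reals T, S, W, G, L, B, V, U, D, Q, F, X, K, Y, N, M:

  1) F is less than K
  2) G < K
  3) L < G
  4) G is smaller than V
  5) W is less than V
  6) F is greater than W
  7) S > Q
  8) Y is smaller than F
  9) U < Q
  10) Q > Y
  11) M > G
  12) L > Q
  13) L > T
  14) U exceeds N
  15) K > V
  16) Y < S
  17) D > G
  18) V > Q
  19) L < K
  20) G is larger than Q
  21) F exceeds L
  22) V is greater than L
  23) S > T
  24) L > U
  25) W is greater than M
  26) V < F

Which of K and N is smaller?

N

Following the relations from N: N < U < Q < L < G < M < W < V < F < K.
So N < K; N is the smaller of the two.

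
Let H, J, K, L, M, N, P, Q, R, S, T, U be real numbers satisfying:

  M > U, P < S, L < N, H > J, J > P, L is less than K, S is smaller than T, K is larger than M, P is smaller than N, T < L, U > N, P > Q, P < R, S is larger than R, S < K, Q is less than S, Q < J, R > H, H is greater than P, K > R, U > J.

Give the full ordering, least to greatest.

The consecutive links are each given: Q < P; P < J; J < H; H < R; R < S; S < T; T < L; L < N; N < U; U < M; M < K.

Q < P < J < H < R < S < T < L < N < U < M < K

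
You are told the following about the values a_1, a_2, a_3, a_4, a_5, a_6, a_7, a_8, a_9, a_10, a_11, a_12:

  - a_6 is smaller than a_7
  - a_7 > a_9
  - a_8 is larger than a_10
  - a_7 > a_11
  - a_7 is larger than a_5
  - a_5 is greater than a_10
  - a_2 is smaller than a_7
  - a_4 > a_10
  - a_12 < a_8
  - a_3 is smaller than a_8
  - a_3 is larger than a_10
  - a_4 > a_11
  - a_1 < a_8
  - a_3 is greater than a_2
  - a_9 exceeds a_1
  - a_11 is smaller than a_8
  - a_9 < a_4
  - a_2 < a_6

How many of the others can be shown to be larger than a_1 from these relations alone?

4

The elements the relations force above a_1 are a_9, a_7, a_4, a_8 — no chain reaches any other.
That is 4.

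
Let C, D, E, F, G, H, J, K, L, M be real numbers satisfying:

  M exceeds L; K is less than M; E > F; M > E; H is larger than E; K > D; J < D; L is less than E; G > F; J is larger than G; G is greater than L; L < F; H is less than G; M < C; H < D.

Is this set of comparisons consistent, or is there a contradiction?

consistent

Every relation is compatible with L < F < E < H < G < J < D < K < M < C; the set is consistent.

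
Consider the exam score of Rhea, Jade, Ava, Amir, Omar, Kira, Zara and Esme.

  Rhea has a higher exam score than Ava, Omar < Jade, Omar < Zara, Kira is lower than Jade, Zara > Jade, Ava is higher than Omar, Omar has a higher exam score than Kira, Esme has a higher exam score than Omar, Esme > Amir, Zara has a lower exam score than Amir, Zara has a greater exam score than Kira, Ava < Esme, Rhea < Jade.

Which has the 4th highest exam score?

Jade

Piecing the relations together gives one ordering: Kira < Omar < Ava < Rhea < Jade < Zara < Amir < Esme.
The 4th largest is Jade.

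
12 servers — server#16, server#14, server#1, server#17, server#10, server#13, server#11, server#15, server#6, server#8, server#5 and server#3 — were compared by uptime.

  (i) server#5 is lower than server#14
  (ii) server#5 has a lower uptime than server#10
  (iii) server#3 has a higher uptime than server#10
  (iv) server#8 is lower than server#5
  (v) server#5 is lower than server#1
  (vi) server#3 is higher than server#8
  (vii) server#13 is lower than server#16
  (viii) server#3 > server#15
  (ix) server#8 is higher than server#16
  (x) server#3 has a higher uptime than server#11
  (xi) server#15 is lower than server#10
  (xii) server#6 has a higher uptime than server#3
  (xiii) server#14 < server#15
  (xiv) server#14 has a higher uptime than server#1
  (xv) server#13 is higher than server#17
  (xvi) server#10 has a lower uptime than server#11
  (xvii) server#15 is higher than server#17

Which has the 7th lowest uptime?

server#14

Chaining the given pairs: server#17 < server#13 < server#16 < server#8 < server#5 < server#1 < server#14 < server#15 < server#10 < server#11 < server#3 < server#6.
Counting 7 from the smallest end gives server#14.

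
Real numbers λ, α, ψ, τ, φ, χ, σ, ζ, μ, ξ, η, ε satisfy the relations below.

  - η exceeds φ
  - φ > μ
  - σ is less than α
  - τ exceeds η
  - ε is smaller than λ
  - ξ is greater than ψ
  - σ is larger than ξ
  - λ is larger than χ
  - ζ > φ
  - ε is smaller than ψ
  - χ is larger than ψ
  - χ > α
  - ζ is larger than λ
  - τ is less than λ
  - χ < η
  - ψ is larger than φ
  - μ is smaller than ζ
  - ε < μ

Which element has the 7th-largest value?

σ

The consecutive relations fix a unique order: ε < μ < φ < ψ < ξ < σ < α < χ < η < τ < λ < ζ.
Counting 7 from the largest end gives σ.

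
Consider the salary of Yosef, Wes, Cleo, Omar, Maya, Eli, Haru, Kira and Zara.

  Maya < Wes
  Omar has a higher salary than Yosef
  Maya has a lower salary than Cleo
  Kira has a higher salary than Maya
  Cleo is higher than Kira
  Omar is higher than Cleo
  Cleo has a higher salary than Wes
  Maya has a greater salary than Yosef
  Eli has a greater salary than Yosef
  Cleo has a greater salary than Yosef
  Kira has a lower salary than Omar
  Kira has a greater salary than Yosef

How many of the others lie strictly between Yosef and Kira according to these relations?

1

The relations place Yosef below Kira. An element lies strictly between them when it is forced above Yosef and also forced below Kira.
Above Yosef: {Eli, Maya, Wes, Cleo, Omar}. Below Kira: {Maya}.
Intersection: {Maya} — 1.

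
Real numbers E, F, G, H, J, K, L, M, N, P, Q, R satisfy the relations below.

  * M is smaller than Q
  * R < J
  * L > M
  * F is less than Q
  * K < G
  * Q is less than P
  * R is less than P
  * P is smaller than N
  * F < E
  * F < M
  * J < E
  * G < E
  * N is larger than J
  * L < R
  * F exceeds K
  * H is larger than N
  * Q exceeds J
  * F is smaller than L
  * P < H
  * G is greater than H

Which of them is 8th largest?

Chaining the given pairs: K < F < M < L < R < J < Q < P < N < H < G < E.
The 8th largest is R.

R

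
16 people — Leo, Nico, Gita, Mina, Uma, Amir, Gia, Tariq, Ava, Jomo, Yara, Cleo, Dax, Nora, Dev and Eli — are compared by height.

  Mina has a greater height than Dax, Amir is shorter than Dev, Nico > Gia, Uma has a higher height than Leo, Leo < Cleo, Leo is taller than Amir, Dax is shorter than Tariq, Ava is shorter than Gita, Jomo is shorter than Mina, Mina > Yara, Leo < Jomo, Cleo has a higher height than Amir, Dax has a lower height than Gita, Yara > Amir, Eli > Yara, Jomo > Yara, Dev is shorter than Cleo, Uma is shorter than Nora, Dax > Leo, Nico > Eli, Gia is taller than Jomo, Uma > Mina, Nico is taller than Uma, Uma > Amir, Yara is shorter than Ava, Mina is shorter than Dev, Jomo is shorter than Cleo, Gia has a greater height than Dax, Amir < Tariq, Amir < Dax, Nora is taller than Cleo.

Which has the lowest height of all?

Chaining upward from Amir: directly above it, Leo, Yara, Dax, Tariq, Dev, Cleo, Uma; then Jomo, Mina, Ava, Eli, Gia, Gita, Nico, Nora.
That covers every other element, and nothing is given below Amir, so Amir is the lowest height.

Amir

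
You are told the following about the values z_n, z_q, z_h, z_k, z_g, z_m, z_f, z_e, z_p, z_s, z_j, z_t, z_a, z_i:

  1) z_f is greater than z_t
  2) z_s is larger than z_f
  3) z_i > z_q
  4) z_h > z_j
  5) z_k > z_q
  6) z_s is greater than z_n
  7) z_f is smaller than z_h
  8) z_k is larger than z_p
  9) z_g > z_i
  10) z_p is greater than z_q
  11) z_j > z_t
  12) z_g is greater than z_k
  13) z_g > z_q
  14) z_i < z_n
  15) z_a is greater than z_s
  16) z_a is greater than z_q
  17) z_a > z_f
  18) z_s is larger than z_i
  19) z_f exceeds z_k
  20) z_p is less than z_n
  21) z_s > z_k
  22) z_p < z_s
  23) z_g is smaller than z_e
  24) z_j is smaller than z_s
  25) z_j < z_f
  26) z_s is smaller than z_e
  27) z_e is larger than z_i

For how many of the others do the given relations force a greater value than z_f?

The elements the relations force above z_f are z_s, z_a, z_e, z_h — no chain reaches any other.
That is 4.

4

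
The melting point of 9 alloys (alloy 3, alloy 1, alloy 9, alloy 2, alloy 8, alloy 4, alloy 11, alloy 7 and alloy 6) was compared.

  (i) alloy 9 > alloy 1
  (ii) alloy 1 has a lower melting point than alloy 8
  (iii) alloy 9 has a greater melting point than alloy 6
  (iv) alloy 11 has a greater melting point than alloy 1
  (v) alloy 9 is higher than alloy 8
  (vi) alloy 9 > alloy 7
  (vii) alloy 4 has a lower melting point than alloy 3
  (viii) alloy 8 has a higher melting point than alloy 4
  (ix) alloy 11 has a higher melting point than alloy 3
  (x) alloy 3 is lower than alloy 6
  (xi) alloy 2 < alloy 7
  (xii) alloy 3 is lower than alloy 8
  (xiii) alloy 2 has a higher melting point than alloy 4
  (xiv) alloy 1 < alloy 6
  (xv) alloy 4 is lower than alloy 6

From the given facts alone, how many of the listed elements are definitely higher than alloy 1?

The elements the relations force above alloy 1 are alloy 6, alloy 11, alloy 8, alloy 9 — no chain reaches any other.
That is 4.

4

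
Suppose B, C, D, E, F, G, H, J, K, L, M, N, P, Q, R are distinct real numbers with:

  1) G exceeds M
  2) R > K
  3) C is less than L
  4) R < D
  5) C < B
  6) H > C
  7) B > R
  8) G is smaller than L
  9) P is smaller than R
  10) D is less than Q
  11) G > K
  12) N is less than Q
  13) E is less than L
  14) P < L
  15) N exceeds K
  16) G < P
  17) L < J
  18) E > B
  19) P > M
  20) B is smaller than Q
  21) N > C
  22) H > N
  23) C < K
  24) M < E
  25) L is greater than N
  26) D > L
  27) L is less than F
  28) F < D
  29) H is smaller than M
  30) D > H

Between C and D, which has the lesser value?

C

The relevant relations are C < K; K < N; N < H; H < M; M < G; G < P; P < R; R < B; B < E; E < L; L < F; F < D.
Together: C < K < N < H < M < G < P < R < B < E < L < F < D.
So C < D; C is the smaller of the two.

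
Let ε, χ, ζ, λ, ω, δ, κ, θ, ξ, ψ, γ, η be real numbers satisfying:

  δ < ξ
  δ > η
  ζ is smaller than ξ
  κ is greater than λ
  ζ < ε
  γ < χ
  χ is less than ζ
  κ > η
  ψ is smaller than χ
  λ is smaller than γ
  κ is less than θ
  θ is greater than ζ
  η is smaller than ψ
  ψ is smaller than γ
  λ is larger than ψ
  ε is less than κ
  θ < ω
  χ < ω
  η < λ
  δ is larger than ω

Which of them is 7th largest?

Chaining the given pairs: η < ψ < λ < γ < χ < ζ < ε < κ < θ < ω < δ < ξ.
The 7th largest is ζ.

ζ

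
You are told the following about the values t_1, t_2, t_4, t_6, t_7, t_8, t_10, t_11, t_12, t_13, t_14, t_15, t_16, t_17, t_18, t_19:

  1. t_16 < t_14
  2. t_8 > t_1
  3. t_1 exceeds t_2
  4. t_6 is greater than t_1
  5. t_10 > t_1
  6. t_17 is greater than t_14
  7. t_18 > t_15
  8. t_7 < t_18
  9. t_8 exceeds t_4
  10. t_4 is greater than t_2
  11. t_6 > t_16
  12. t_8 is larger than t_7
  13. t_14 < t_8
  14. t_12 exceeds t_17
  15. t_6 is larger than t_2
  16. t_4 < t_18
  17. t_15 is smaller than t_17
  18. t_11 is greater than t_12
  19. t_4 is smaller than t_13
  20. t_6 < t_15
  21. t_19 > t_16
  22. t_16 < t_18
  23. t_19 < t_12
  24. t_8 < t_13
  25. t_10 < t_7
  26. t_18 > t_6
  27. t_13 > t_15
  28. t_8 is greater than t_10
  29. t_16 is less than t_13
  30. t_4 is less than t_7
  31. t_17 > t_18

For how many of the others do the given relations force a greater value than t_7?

6

Directly above t_7: t_8, t_18.
One step further: t_17, t_13 (4 so far).
One step further: t_12 (5 so far).
One step further: t_11 (6 so far).
Nothing else is reachable above t_7; 6 in all.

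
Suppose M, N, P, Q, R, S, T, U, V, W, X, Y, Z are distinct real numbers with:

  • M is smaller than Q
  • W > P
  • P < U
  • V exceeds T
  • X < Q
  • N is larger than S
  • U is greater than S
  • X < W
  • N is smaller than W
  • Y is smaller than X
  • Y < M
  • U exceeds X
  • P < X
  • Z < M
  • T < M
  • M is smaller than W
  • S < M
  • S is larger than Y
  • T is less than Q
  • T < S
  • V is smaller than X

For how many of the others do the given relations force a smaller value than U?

From U the given relations immediately reach P, S, X.
From those, T, Y, V — 6 in total.
Nothing else is reachable below U; 6 in all.

6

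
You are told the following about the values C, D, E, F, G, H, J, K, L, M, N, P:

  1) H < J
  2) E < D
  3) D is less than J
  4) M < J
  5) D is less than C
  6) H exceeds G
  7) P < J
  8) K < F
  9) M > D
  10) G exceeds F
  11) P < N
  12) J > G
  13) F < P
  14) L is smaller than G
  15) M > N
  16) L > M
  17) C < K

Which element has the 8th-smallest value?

M

Chaining the given pairs: E < D < C < K < F < P < N < M < L < G < H < J.
The 8th smallest is M.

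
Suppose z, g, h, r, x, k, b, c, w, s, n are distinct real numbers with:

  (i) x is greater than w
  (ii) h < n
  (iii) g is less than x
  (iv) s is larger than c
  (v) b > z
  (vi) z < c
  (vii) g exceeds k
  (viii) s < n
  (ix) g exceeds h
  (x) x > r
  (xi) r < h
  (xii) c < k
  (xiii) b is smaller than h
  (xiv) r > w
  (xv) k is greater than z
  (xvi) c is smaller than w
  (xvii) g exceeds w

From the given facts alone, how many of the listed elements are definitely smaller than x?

8

The elements the relations force below x are z, c, k, w, r, b, h, g — no chain reaches any other.
That is 8.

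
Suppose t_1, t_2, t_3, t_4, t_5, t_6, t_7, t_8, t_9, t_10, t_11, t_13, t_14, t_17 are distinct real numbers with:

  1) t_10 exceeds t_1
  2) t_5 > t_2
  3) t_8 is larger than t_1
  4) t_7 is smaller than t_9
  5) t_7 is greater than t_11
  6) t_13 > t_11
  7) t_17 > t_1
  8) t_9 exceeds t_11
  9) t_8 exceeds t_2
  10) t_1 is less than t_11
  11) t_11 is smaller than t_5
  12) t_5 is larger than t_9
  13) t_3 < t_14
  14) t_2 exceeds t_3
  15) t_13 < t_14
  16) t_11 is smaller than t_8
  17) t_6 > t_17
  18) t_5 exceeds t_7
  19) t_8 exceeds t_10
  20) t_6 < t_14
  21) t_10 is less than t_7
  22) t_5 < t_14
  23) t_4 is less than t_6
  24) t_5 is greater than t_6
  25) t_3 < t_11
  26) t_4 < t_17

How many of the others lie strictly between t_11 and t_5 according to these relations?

Chaining upward from t_11 reaches: t_13, t_7, t_9, t_14, t_8.
Chaining downward from t_5 reaches: t_4, t_3, t_2, t_1, t_10, t_7, t_17, t_6, t_9.
Strictly between t_11 and t_5 are those in both lists: t_7, t_9 — 2 elements.

2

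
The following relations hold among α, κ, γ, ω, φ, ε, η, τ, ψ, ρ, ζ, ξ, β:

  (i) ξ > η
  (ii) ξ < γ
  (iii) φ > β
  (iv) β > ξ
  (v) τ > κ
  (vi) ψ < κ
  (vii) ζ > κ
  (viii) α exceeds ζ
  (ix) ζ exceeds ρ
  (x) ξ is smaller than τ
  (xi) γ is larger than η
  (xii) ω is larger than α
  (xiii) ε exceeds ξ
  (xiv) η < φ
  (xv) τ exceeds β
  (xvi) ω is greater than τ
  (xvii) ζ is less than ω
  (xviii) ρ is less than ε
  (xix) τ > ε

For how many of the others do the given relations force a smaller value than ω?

The elements the relations force below ω are η, ξ, ψ, β, κ, ρ, ε, τ, ζ, α — no chain reaches any other.
That is 10.

10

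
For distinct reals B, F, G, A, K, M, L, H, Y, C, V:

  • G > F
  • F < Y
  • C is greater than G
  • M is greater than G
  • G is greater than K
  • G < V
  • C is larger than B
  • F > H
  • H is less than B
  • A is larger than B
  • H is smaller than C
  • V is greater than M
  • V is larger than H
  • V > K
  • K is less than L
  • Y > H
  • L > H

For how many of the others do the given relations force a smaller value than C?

The elements the relations force below C are H, K, F, B, G — no chain reaches any other.
That is 5.

5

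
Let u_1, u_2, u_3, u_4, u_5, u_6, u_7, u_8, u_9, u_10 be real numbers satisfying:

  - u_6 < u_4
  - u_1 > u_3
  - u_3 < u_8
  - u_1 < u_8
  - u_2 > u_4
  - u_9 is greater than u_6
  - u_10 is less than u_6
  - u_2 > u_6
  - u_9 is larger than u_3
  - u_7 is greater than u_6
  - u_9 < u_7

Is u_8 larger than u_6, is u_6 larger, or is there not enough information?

Following every chain through u_6: above u_6 we get u_9, u_4, u_7, u_2; below u_6 we get u_10.
u_8 is not reached, and no chain runs the other way from u_8 to u_6.
So the given relations leave the order of u_6 and u_8 undetermined.

undetermined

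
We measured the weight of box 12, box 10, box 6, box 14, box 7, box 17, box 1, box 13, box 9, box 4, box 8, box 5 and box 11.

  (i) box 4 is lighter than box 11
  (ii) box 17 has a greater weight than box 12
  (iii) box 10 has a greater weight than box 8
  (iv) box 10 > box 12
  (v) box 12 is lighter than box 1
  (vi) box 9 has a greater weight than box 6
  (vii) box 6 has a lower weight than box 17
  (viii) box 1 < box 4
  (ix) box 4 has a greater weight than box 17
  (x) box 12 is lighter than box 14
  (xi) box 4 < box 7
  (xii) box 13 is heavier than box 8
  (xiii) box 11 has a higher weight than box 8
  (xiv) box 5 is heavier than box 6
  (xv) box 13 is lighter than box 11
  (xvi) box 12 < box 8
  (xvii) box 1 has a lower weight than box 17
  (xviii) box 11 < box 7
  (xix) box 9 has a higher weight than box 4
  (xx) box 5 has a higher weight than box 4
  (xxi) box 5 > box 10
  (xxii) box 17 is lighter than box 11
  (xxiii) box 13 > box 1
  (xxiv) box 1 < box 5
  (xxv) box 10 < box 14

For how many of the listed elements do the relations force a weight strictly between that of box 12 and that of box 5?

Chaining upward from box 12 reaches: box 8, box 1, box 17, box 13, box 4, box 11, box 10, box 9, box 7, box 14.
Chaining downward from box 5 reaches: box 6, box 8, box 1, box 17, box 4, box 10.
Strictly between box 12 and box 5 are those in both lists: box 8, box 1, box 17, box 4, box 10 — 5 elements.

5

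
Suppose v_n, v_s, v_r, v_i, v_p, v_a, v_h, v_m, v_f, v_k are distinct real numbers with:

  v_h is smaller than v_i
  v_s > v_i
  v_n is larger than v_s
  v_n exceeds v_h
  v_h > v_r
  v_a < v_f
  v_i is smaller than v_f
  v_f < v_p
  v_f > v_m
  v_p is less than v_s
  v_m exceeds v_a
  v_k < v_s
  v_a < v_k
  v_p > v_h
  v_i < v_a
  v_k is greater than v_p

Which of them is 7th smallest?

v_p

The consecutive relations fix a unique order: v_r < v_h < v_i < v_a < v_m < v_f < v_p < v_k < v_s < v_n.
Counting 7 from the smallest end gives v_p.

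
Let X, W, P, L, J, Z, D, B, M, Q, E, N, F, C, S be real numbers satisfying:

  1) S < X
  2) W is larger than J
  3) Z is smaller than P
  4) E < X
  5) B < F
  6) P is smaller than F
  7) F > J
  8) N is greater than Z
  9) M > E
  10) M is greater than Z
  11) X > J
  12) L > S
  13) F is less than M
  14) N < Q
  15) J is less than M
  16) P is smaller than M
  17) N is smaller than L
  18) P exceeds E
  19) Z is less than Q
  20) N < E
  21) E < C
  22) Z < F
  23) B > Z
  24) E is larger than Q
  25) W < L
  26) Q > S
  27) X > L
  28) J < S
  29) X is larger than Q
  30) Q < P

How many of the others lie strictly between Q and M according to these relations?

The relations place Q below M. An element lies strictly between them when it is forced above Q and also forced below M.
Above Q: {E, C, P, F, X}. Below M: {Z, J, S, N, E, B, P, F}.
Intersection: {E, P, F} — 3.

3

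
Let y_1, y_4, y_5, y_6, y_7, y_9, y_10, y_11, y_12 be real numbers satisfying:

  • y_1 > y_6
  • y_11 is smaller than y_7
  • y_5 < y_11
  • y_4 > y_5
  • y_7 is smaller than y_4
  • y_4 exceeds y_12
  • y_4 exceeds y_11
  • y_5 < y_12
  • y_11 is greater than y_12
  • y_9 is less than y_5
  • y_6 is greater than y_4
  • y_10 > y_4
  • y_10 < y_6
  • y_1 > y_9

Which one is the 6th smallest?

y_4

Chaining the given pairs: y_9 < y_5 < y_12 < y_11 < y_7 < y_4 < y_10 < y_6 < y_1.
Counting 6 from the smallest end gives y_4.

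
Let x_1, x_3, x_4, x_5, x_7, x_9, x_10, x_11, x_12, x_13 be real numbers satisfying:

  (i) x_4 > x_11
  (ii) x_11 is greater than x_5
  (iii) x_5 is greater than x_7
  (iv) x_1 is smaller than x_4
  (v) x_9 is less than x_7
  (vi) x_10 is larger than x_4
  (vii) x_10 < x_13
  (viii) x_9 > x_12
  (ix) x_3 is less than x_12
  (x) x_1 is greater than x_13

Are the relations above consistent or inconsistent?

inconsistent

Chaining the given relations yields x_4 < x_10 < x_13 < x_1, so x_4 < x_1. But one relation states x_1 < x_4. These cannot both hold.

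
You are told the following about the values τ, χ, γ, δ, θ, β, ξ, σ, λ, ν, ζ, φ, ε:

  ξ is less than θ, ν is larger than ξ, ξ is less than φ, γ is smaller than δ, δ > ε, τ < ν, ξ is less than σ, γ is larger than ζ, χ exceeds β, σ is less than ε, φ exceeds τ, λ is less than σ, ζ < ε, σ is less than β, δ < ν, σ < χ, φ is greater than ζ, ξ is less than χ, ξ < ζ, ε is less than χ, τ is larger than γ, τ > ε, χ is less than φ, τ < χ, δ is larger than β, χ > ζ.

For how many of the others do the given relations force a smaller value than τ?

The elements the relations force below τ are λ, ξ, σ, ζ, ε, γ — no chain reaches any other.
That is 6.

6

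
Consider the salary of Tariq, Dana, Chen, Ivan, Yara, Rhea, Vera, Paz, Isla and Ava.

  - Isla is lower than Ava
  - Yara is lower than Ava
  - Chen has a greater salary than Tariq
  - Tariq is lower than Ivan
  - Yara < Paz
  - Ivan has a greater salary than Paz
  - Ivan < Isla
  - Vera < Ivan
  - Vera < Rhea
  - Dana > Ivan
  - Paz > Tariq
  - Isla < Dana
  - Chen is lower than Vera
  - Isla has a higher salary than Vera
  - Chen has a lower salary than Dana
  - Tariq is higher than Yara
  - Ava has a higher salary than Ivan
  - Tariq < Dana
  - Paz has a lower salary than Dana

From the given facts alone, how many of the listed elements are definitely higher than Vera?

From Vera the given relations immediately reach Ivan, Isla, Rhea.
From those, Dana, Ava — 5 in total.
Nothing else is reachable above Vera; 5 in all.

5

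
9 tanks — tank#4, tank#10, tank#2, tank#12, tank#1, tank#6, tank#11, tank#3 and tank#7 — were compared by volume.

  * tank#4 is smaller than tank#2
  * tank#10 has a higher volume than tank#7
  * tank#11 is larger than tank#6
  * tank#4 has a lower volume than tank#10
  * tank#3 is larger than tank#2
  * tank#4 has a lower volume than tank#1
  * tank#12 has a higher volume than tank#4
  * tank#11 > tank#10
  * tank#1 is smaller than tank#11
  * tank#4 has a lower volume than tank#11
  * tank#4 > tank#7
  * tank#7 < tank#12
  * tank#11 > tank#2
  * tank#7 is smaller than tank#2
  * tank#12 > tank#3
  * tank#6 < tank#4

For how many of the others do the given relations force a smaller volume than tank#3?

4

The elements the relations force below tank#3 are tank#7, tank#6, tank#4, tank#2 — no chain reaches any other.
That is 4.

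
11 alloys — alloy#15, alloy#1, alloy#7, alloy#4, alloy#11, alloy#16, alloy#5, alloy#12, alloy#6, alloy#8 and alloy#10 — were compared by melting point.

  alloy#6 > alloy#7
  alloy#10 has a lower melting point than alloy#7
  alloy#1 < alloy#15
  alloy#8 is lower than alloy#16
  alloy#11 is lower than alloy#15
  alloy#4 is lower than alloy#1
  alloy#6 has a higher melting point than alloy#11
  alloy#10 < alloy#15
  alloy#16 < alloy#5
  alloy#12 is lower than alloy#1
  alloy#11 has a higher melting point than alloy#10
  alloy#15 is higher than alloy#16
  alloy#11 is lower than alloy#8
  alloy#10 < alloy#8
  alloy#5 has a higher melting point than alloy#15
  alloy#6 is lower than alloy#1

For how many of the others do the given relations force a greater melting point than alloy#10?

8

The elements the relations force above alloy#10 are alloy#11, alloy#7, alloy#6, alloy#8, alloy#16, alloy#1, alloy#15, alloy#5 — no chain reaches any other.
That is 8.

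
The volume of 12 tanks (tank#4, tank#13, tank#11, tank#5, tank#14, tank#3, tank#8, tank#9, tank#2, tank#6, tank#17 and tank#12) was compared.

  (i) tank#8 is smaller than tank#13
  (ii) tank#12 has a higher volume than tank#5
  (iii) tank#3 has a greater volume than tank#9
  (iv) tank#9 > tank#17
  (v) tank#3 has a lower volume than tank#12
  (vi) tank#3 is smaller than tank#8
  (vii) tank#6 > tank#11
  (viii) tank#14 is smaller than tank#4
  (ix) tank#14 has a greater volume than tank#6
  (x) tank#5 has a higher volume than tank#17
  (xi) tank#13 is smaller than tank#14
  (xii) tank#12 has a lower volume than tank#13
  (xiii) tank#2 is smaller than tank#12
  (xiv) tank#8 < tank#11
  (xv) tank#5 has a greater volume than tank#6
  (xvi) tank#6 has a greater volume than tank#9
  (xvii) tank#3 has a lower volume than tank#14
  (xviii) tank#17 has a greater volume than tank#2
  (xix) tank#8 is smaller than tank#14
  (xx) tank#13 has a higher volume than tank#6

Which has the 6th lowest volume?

tank#11

Chaining the given pairs: tank#2 < tank#17 < tank#9 < tank#3 < tank#8 < tank#11 < tank#6 < tank#5 < tank#12 < tank#13 < tank#14 < tank#4.
Counting 6 from the smallest end gives tank#11.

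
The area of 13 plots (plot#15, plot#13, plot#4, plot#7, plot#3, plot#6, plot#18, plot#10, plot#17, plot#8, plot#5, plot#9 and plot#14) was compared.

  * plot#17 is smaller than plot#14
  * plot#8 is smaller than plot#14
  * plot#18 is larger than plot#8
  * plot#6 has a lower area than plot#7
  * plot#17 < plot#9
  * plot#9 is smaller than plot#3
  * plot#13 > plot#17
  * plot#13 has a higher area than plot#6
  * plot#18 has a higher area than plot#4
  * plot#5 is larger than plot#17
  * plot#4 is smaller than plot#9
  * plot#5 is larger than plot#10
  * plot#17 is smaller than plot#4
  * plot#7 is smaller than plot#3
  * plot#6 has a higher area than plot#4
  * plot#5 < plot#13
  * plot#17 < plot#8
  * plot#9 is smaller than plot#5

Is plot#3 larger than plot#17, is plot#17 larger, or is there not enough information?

plot#3

plot#17 < plot#4 and plot#4 < plot#6 give plot#17 < plot#6.
Then plot#6 < plot#7 extends the chain to plot#7.
Then plot#7 < plot#3 extends the chain to plot#3.
So plot#3 is larger.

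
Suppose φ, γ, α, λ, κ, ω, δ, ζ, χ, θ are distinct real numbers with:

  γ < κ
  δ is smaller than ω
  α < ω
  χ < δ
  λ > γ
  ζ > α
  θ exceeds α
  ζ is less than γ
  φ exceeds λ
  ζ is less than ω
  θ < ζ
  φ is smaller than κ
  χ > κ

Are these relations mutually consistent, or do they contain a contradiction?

Every relation is compatible with α < θ < ζ < γ < λ < φ < κ < χ < δ < ω; the set is consistent.

consistent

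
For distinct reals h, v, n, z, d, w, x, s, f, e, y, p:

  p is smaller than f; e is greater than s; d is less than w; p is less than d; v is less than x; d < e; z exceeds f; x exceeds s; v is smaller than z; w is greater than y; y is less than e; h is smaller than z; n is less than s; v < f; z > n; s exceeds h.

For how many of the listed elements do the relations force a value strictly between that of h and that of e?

Chaining upward from h reaches: s, z, x.
Chaining downward from e reaches: n, p, d, s, y.
Strictly between h and e are those in both lists: s — 1 element.

1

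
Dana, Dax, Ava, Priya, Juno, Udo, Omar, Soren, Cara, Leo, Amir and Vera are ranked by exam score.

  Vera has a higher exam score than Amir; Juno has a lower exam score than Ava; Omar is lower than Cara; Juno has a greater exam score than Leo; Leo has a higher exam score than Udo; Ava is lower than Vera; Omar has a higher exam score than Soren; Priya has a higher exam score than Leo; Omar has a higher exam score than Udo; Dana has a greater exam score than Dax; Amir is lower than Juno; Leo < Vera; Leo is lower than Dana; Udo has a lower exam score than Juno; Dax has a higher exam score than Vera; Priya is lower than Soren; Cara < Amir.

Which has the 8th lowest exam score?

Juno

Piecing the relations together gives one ordering: Udo < Leo < Priya < Soren < Omar < Cara < Amir < Juno < Ava < Vera < Dax < Dana.
Counting 8 from the smallest end gives Juno.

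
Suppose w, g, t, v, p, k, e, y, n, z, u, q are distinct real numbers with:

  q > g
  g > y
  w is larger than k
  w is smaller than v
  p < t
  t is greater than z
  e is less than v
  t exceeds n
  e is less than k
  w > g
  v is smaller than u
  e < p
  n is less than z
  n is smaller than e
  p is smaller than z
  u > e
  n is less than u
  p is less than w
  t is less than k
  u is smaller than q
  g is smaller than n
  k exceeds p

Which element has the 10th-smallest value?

Piecing the relations together gives one ordering: y < g < n < e < p < z < t < k < w < v < u < q.
The 10th smallest is v.

v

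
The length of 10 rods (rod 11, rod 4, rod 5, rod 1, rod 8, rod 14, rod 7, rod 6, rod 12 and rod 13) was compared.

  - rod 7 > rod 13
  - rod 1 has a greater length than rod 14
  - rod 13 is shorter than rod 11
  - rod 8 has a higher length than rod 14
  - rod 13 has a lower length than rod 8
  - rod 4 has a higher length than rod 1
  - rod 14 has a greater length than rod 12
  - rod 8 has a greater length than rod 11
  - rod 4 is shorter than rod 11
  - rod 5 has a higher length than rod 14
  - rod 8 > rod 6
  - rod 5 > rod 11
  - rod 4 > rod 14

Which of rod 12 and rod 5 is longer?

Chaining the given relations: rod 12 < rod 14 < rod 1 < rod 4 < rod 11 < rod 5.
So rod 12 < rod 5; rod 5 is the longer of the two.

rod 5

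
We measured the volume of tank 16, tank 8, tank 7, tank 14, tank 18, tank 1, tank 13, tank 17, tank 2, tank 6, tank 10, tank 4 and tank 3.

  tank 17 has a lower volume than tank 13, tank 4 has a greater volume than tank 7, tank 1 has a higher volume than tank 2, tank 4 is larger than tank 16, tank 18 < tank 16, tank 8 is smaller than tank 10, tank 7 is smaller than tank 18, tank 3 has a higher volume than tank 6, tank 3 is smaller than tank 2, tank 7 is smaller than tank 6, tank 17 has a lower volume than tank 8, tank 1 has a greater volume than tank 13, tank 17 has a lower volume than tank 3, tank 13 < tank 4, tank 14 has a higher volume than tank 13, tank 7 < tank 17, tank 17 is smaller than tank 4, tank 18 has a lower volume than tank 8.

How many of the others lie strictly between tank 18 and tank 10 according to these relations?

1

The relations place tank 18 below tank 10. An element lies strictly between them when it is forced above tank 18 and also forced below tank 10.
Above tank 18: {tank 8, tank 16, tank 4}. Below tank 10: {tank 7, tank 17, tank 8}.
Intersection: {tank 8} — 1.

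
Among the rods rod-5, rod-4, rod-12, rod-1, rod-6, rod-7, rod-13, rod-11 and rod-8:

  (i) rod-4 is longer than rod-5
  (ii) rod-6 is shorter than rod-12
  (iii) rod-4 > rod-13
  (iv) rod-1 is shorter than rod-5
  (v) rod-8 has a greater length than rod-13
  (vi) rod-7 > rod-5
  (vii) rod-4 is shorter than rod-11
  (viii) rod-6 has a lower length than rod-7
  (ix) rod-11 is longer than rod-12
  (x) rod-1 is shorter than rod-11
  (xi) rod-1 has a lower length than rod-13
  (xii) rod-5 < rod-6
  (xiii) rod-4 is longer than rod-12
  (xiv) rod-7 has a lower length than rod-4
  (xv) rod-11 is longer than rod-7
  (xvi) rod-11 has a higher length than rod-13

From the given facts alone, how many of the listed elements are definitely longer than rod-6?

4

The elements the relations force above rod-6 are rod-12, rod-7, rod-4, rod-11 — no chain reaches any other.
That is 4.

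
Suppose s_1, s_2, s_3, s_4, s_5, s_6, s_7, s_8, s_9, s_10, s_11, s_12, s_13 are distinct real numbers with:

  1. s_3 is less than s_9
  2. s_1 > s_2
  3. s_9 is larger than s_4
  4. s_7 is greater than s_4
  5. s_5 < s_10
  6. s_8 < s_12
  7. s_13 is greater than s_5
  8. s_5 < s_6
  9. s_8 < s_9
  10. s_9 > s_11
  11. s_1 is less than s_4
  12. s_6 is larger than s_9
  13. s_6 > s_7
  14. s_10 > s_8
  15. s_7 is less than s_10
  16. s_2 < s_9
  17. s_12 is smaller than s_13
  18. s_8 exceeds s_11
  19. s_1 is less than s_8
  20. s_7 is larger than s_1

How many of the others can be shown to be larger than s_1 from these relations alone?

8

From s_1 the given relations immediately reach s_4, s_8, s_7.
From those, s_9, s_12, s_6, s_10 — 7 in total.
From those, s_13 — 8 in total.
No other element is forced above s_1 by the given relations, so the count is 8.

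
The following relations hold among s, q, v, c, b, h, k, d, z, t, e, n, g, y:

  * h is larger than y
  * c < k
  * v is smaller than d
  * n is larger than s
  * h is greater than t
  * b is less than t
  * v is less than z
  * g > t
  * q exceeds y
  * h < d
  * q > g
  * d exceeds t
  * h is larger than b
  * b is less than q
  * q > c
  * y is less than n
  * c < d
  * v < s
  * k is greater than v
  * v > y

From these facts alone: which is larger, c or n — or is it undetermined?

undetermined

Following every chain through c: above c we get q, d, k.
n is not reached, and no chain runs the other way from n to c.
So the given relations leave the order of c and n undetermined.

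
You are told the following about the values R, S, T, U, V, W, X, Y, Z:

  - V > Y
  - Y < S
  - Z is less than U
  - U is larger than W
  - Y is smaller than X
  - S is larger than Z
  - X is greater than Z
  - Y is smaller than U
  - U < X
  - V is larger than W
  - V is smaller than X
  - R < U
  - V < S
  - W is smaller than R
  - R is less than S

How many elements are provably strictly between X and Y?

2

The relations place Y below X. An element lies strictly between them when it is forced above Y and also forced below X.
Above Y: {V, S, U}. Below X: {W, R, V, Z, U}.
Intersection: {V, U} — 2.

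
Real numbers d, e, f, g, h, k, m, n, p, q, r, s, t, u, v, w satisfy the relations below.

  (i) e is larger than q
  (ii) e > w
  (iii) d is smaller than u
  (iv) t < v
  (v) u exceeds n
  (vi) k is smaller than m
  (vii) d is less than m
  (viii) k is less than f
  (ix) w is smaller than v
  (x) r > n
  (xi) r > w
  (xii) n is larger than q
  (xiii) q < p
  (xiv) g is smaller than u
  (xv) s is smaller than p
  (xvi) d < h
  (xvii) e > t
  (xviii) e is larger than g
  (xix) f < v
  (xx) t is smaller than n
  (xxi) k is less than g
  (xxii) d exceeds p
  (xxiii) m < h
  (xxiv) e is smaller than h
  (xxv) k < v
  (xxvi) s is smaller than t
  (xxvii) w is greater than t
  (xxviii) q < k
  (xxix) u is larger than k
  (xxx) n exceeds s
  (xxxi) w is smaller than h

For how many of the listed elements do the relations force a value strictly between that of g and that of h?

1

The relations place g below h. An element lies strictly between them when it is forced above g and also forced below h.
Above g: {u, e}. Below h: {q, k, s, p, t, d, w, m, e}.
Intersection: {e} — 1.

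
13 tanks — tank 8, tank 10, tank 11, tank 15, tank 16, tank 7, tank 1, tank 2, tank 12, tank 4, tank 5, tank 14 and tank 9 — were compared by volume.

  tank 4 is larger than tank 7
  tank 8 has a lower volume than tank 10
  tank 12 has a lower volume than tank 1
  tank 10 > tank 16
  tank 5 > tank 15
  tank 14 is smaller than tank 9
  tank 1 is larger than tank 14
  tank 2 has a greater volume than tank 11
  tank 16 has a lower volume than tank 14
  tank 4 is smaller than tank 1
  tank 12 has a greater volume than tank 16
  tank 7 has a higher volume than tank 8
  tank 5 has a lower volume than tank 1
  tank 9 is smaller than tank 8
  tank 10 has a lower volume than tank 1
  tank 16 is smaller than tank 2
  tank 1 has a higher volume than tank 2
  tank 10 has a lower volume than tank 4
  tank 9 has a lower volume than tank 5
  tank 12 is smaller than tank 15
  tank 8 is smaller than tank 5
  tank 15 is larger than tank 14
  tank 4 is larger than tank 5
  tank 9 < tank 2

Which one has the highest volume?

tank 1

tank 16 is not greatest since tank 16 < tank 2; tank 12 is not greatest since tank 12 < tank 1; tank 11 is not greatest since tank 11 < tank 2; tank 14 is not greatest since tank 14 < tank 15; tank 15 is not greatest since tank 15 < tank 5; tank 9 is not greatest since tank 9 < tank 8; tank 8 is not greatest since tank 8 < tank 5; tank 10 is not greatest since tank 10 < tank 4; tank 5 is not greatest since tank 5 < tank 1; tank 7 is not greatest since tank 7 < tank 4; tank 4 is not greatest since tank 4 < tank 1; tank 2 is not greatest since tank 2 < tank 1.
Only tank 1 has nothing above it, so tank 1 is the highest volume.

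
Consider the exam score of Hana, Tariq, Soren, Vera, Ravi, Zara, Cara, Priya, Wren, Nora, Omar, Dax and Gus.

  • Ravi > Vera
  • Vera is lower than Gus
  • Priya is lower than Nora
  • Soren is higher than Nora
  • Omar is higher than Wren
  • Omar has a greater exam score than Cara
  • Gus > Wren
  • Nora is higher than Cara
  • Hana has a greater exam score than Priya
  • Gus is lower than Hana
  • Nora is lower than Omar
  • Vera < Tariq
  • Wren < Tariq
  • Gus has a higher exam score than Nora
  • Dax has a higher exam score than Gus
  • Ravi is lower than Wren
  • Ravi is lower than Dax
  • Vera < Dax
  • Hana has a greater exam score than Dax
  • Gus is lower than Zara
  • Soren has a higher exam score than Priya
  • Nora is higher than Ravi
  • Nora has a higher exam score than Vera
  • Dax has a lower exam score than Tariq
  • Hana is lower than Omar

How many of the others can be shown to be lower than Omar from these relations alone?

9

The elements the relations force below Omar are Vera, Priya, Cara, Ravi, Wren, Nora, Gus, Dax, Hana — no chain reaches any other.
That is 9.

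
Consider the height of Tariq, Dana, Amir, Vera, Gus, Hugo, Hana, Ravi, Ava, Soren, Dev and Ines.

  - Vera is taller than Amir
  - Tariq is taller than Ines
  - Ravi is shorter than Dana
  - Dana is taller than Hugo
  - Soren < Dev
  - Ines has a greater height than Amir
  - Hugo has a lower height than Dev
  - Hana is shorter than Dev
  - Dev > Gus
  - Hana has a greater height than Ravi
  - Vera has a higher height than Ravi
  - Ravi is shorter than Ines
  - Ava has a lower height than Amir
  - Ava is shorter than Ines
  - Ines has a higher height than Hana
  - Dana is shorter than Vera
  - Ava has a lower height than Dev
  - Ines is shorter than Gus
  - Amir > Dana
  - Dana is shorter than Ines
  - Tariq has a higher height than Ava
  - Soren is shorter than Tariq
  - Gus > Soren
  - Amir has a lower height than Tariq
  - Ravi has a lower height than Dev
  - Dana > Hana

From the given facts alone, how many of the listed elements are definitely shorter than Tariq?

8

From Tariq the given relations immediately reach Soren, Ava, Amir, Ines.
From those, Ravi, Hana, Dana — 7 in total.
From those, Hugo — 8 in total.
Nothing else is reachable below Tariq; 8 in all.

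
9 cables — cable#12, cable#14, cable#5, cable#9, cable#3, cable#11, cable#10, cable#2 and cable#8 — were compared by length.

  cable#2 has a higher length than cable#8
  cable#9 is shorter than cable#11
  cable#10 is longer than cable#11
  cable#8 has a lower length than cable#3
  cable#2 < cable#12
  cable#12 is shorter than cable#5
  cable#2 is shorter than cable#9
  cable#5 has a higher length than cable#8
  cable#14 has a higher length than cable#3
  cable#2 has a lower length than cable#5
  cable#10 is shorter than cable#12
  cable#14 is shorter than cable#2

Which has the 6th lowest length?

cable#11

The consecutive relations fix a unique order: cable#8 < cable#3 < cable#14 < cable#2 < cable#9 < cable#11 < cable#10 < cable#12 < cable#5.
The 6th smallest is cable#11.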